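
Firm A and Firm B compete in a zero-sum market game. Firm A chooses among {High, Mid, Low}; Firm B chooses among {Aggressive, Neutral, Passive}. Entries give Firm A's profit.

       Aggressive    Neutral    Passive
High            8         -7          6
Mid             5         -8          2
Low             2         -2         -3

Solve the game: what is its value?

-33/14

Row minima: High → -7, Mid → -8, Low → -3; maximin = -3.
Column maxima: Aggressive → 8, Neutral → -2, Passive → 6; minimax = -2.
-3 ≠ -2, so there is no saddle point; optimal play is mixed.
Mid is strictly dominated by High, so Firm A never plays it.
Aggressive is strictly dominated by Neutral (it gives Firm A strictly more in every row), so Firm B never plays it.
On the remaining 2×2 (High, Low vs Neutral, Passive):
Let Firm A play High with probability p. Expected payoff against Neutral: (-7)p + (-2)(1−p) = −5p − 2; against Passive: 6p + (-3)(1−p) = 9p − 3.
Setting these equal: −5p − 2 = 9p − 3 ⇒ −14p = -1 ⇒ p = 1/14, and the value is (-5)·(1/14) − 2 = -33/14.
For Firm B: with q = P(Neutral), equating High's and Low's payoffs gives −13q + 6 = q − 3 ⇒ q = 9/14.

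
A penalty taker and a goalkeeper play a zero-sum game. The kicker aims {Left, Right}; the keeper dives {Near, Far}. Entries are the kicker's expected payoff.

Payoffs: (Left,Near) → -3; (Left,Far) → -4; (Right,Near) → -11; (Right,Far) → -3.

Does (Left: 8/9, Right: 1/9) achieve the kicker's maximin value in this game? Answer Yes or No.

Against Near this mix gives (8/9)·(-3) + (1/9)·(-11) = -35/9.
Against Far this mix gives (8/9)·(-4) + (1/9)·(-3) = -35/9.
All of the keeper's active replies (Near, Far) yield -35/9, and no column does worse for the kicker. The mix makes the keeper indifferent and guarantees -35/9, so it is optimal.

Yes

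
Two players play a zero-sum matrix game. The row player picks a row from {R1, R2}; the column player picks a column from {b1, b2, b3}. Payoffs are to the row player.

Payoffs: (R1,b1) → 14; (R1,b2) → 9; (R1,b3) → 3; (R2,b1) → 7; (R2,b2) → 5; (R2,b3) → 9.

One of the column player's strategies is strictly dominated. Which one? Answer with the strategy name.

b2 holds the row player's payoff strictly below b1 in every row: 9 < 14, 5 < 7.
So b1 is strictly dominated for the column player.

b1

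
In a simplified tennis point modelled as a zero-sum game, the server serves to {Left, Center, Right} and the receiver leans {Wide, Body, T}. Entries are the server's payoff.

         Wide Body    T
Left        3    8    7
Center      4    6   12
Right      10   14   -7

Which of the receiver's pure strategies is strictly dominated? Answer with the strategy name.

Wide holds the server's payoff strictly below Body in every row: 3 < 8, 4 < 6, 10 < 14.
So Body is strictly dominated for the receiver.

Body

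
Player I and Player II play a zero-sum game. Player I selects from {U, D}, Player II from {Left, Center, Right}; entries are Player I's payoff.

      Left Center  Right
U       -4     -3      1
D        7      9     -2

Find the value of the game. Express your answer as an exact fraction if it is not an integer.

-1/14

Row minima: U → -4, D → -2; maximin = -2.
Column maxima: Left → 7, Center → 9, Right → 1; minimax = 1.
-2 ≠ 1, so there is no saddle point; optimal play is mixed.
Center is strictly dominated by Left (it gives Player I strictly more in every row), so Player II never plays it.
On the remaining 2×2 (U, D vs Left, Right):
Let Player I play U with probability p. Expected payoff against Left: (-4)p + 7(1−p) = −11p + 7; against Right: 1p + (-2)(1−p) = 3p − 2.
Setting these equal: −11p + 7 = 3p − 2 ⇒ −14p = -9 ⇒ p = 9/14, and the value is (-11)·(9/14) + 7 = -1/14.
For Player II: with q = P(Left), equating U's and D's payoffs gives −5q + 1 = 9q − 2 ⇒ q = 3/14.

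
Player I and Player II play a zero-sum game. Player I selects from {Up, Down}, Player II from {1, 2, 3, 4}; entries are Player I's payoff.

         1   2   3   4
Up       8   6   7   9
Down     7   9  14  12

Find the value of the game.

15/2

Row minima: Up → 6, Down → 7; maximin = 7.
Column maxima: 1 → 8, 2 → 9, 3 → 14, 4 → 12; minimax = 8.
7 ≠ 8, so there is no saddle point; optimal play is mixed.
3 is strictly dominated by 2 (it gives Player I strictly more in every row), so Player II never plays it.
4 is strictly dominated by 1 (it gives Player I strictly more in every row), so Player II never plays it.
On the remaining 2×2 (Up, Down vs 1, 2):
Let Player I play Up with probability p. Expected payoff against 1: 8p + 7(1−p) = p + 7; against 2: 6p + 9(1−p) = −3p + 9.
Setting these equal: p + 7 = −3p + 9 ⇒ 4p = 2 ⇒ p = 1/2, and the value is (1)·(1/2) + 7 = 15/2.
For Player II: with q = P(1), equating Up's and Down's payoffs gives 2q + 6 = −2q + 9 ⇒ q = 3/4.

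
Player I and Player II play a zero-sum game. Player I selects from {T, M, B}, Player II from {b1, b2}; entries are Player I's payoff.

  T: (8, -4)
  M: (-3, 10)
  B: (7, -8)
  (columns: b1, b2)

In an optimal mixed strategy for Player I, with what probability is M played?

12/25

Row minima: T → -4, M → -3, B → -8; maximin = -3.
Column maxima: b1 → 8, b2 → 10; minimax = 8.
-3 ≠ 8, so there is no saddle point; optimal play is mixed.
B is strictly dominated by T, so Player I never plays it.
On the remaining 2×2 (T, M vs b1, b2):
Let Player I play T with probability p. Expected payoff against b1: 8p + (-3)(1−p) = 11p − 3; against b2: (-4)p + 10(1−p) = −14p + 10.
Setting these equal: 11p − 3 = −14p + 10 ⇒ 25p = 13 ⇒ p = 13/25, and the value is (11)·(13/25) − 3 = 68/25.
For Player II: with q = P(b1), equating T's and M's payoffs gives 12q − 4 = −13q + 10 ⇒ q = 14/25.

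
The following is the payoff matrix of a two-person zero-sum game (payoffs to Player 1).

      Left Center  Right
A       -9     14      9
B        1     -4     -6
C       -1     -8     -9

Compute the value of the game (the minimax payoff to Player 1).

Row minima: A → -9, B → -6, C → -9; maximin = -6.
Column maxima: Left → 1, Center → 14, Right → 9; minimax = 1.
-6 ≠ 1, so there is no saddle point; optimal play is mixed.
C is strictly dominated by B, so Player 1 never plays it.
Center is strictly dominated by Right (it gives Player 1 strictly more in every row), so Player 2 never plays it.
On the remaining 2×2 (A, B vs Left, Right):
Let Player 1 play A with probability p. Expected payoff against Left: (-9)p + 1(1−p) = −10p + 1; against Right: 9p + (-6)(1−p) = 15p − 6.
Setting these equal: −10p + 1 = 15p − 6 ⇒ −25p = -7 ⇒ p = 7/25, and the value is (-10)·(7/25) + 1 = -9/5.
For Player 2: with q = P(Left), equating A's and B's payoffs gives −18q + 9 = 7q − 6 ⇒ q = 3/5.

-9/5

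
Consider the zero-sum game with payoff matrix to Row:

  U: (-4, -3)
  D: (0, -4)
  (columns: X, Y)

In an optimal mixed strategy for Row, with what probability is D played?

1/5

Row minima: U → -4, D → -4; maximin = -4.
Column maxima: X → 0, Y → -3; minimax = -3.
-4 ≠ -3, so there is no saddle point; optimal play is mixed.
Let Row play U with probability p. Expected payoff against X: (-4)p + 0(1−p) = −4p; against Y: (-3)p + (-4)(1−p) = p − 4.
Setting these equal: −4p = p − 4 ⇒ −5p = -4 ⇒ p = 4/5, and the value is (-4)·(4/5) = -16/5.
For Column: with q = P(X), equating U's and D's payoffs gives −q − 3 = 4q − 4 ⇒ q = 1/5.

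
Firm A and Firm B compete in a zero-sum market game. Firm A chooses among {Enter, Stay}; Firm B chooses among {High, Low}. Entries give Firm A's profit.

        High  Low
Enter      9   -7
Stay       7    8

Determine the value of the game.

121/17

Row minima: Enter → -7, Stay → 7; maximin = 7.
Column maxima: High → 9, Low → 8; minimax = 8.
7 ≠ 8, so there is no saddle point; optimal play is mixed.
Let Firm A play Enter with probability p. Expected payoff against High: 9p + 7(1−p) = 2p + 7; against Low: (-7)p + 8(1−p) = −15p + 8.
Setting these equal: 2p + 7 = −15p + 8 ⇒ 17p = 1 ⇒ p = 1/17, and the value is (2)·(1/17) + 7 = 121/17.
For Firm B: with q = P(High), equating Enter's and Stay's payoffs gives 16q − 7 = −q + 8 ⇒ q = 15/17.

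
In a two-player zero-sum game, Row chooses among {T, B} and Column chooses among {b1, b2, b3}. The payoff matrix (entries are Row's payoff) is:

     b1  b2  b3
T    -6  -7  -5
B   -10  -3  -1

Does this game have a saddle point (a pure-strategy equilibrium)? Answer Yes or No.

No

Row minima: T → -7, B → -10; maximin = -7.
Column maxima: b1 → -6, b2 → -3, b3 → -1; minimax = -6.
-7 ≠ -6, so no pure-strategy equilibrium exists.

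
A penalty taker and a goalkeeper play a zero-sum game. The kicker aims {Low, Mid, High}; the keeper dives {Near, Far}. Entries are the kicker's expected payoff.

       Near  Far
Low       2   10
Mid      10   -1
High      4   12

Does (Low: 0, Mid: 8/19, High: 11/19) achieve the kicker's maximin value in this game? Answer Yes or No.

Yes

Against Near this mix gives (8/19)·10 + (11/19)·4 = 124/19.
Against Far this mix gives (8/19)·(-1) + (11/19)·12 = 124/19.
All of the keeper's active replies (Near, Far) yield 124/19, and no column does worse for the kicker. The mix makes the keeper indifferent and guarantees 124/19, so it is optimal.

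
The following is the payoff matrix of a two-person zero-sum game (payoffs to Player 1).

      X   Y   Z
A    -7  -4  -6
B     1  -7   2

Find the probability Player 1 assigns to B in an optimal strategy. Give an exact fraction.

3/11

Row minima: A → -7, B → -7; maximin = -7.
Column maxima: X → 1, Y → -4, Z → 2; minimax = -4.
-7 ≠ -4, so there is no saddle point; optimal play is mixed.
Z is strictly dominated by X (it gives Player 1 strictly more in every row), so Player 2 never plays it.
On the remaining 2×2 (A, B vs X, Y):
Let Player 1 play A with probability p. Expected payoff against X: (-7)p + 1(1−p) = −8p + 1; against Y: (-4)p + (-7)(1−p) = 3p − 7.
Setting these equal: −8p + 1 = 3p − 7 ⇒ −11p = -8 ⇒ p = 8/11, and the value is (-8)·(8/11) + 1 = -53/11.
For Player 2: with q = P(X), equating A's and B's payoffs gives −3q − 4 = 8q − 7 ⇒ q = 3/11.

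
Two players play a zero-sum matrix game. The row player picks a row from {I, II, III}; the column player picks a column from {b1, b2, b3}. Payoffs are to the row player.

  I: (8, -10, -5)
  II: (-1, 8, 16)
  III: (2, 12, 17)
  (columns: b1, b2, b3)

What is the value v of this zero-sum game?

29/7

Row minima: I → -10, II → -1, III → 2; maximin = 2.
Column maxima: b1 → 8, b2 → 12, b3 → 17; minimax = 8.
2 ≠ 8, so there is no saddle point; optimal play is mixed.
II is strictly dominated by III, so the row player never plays it.
b3 is strictly dominated by b2 (it gives the row player strictly more in every row), so the column player never plays it.
On the remaining 2×2 (I, III vs b1, b2):
Let the row player play I with probability p. Expected payoff against b1: 8p + 2(1−p) = 6p + 2; against b2: (-10)p + 12(1−p) = −22p + 12.
Setting these equal: 6p + 2 = −22p + 12 ⇒ 28p = 10 ⇒ p = 5/14, and the value is (6)·(5/14) + 2 = 29/7.
For the column player: with q = P(b1), equating I's and III's payoffs gives 18q − 10 = −10q + 12 ⇒ q = 11/14.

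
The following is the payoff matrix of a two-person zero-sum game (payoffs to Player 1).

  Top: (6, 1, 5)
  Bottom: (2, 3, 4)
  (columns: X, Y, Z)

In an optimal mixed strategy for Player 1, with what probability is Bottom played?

Row minima: Top → 1, Bottom → 2; maximin = 2.
Column maxima: X → 6, Y → 3, Z → 5; minimax = 3.
2 ≠ 3, so there is no saddle point; optimal play is mixed.
Z is strictly dominated by Y (it gives Player 1 strictly more in every row), so Player 2 never plays it.
On the remaining 2×2 (Top, Bottom vs X, Y):
Let Player 1 play Top with probability p. Expected payoff against X: 6p + 2(1−p) = 4p + 2; against Y: 1p + 3(1−p) = −2p + 3.
Setting these equal: 4p + 2 = −2p + 3 ⇒ 6p = 1 ⇒ p = 1/6, and the value is (4)·(1/6) + 2 = 8/3.
For Player 2: with q = P(X), equating Top's and Bottom's payoffs gives 5q + 1 = −q + 3 ⇒ q = 1/3.

5/6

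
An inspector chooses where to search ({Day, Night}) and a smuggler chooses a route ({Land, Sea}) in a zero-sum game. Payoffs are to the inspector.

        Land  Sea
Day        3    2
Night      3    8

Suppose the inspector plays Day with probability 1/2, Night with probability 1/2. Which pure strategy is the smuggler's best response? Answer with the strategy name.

Land

If the smuggler plays Land, the inspector's expected payoff is (1/2)·3 + (1/2)·3 = 3.
If the smuggler plays Sea, the inspector's expected payoff is (1/2)·2 + (1/2)·8 = 5.
The smuggler minimizes the inspector's payoff; the smallest is 3, so the best response is Land.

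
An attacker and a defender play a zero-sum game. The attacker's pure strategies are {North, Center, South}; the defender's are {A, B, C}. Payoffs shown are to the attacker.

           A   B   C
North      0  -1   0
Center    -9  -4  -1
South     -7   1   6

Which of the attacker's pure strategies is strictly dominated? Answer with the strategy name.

North gives a strictly higher payoff than Center against every column: 0 > -9, -1 > -4, 0 > -1.
So Center is strictly dominated and the attacker never plays it.

Center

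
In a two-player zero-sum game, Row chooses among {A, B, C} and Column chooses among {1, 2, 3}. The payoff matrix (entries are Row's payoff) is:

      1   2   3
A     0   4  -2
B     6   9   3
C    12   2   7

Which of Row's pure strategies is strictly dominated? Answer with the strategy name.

A

B gives a strictly higher payoff than A against every column: 6 > 0, 9 > 4, 3 > -2.
So A is strictly dominated and Row never plays it.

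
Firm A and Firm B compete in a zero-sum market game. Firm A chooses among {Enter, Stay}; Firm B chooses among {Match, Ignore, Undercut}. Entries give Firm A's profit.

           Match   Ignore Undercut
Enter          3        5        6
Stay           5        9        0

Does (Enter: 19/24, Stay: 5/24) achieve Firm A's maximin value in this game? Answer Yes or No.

Against Match this mix gives (19/24)·3 + (5/24)·5 = 41/12.
Against Ignore this mix gives (19/24)·5 + (5/24)·9 = 35/6.
Against Undercut this mix gives (19/24)·6 + (5/24)·0 = 19/4.
Firm B will play Match, holding Firm A to 41/12. Shifting weight toward the row that does better against Match would raise this floor (the equalizing mix achieves 15/4 against both Match and Undercut), so the proposed strategy is not optimal.

No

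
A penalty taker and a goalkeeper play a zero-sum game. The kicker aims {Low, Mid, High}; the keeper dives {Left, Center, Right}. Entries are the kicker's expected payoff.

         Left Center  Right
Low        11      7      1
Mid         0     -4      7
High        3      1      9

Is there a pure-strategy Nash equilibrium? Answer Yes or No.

No

Row minima: Low → 1, Mid → -4, High → 1; maximin = 1.
Column maxima: Left → 11, Center → 7, Right → 9; minimax = 7.
1 ≠ 7, so no pure-strategy equilibrium exists.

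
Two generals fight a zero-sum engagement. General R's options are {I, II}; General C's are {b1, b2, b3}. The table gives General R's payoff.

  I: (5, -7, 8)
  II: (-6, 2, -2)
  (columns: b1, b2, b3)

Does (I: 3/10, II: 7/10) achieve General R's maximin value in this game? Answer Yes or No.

No

Against b1 this mix gives (3/10)·5 + (7/10)·(-6) = -27/10.
Against b2 this mix gives (3/10)·(-7) + (7/10)·2 = -7/10.
Against b3 this mix gives (3/10)·8 + (7/10)·(-2) = 1.
General C will play b1, holding General R to -27/10. Shifting weight toward the row that does better against b1 would raise this floor (the equalizing mix achieves -8/5 against both b1 and b2), so the proposed strategy is not optimal.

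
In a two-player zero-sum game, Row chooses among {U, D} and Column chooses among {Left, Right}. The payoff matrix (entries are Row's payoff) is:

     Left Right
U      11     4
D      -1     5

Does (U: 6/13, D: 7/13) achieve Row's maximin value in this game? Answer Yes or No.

Against Left this mix gives (6/13)·11 + (7/13)·(-1) = 59/13.
Against Right this mix gives (6/13)·4 + (7/13)·5 = 59/13.
All of Column's active replies (Left, Right) yield 59/13, and no column does worse for Row. The mix makes Column indifferent and guarantees 59/13, so it is optimal.

Yes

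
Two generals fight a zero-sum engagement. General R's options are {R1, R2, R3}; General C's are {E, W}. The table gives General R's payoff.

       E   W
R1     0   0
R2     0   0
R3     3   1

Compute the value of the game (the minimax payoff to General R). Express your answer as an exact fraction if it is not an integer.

1

Row minima: R1 → 0, R2 → 0, R3 → 1; maximin = 1.
Column maxima: E → 3, W → 1; minimax = 1.
Since maximin = minimax = 1, there is a saddle point and the value is 1.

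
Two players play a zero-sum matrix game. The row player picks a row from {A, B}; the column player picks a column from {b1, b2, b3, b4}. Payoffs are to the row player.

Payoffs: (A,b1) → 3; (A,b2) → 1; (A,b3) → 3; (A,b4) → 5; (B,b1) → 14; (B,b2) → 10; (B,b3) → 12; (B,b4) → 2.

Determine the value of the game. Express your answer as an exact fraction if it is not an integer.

4

Row minima: A → 1, B → 2; maximin = 2.
Column maxima: b1 → 14, b2 → 10, b3 → 12, b4 → 5; minimax = 5.
2 ≠ 5, so there is no saddle point; optimal play is mixed.
b1 is strictly dominated by b2 (it gives the row player strictly more in every row), so the column player never plays it.
b3 is strictly dominated by b2 (it gives the row player strictly more in every row), so the column player never plays it.
On the remaining 2×2 (A, B vs b2, b4):
Let the row player play A with probability p. Expected payoff against b2: 1p + 10(1−p) = −9p + 10; against b4: 5p + 2(1−p) = 3p + 2.
Setting these equal: −9p + 10 = 3p + 2 ⇒ −12p = -8 ⇒ p = 2/3, and the value is (-9)·(2/3) + 10 = 4.
For the column player: with q = P(b2), equating A's and B's payoffs gives −4q + 5 = 8q + 2 ⇒ q = 1/4.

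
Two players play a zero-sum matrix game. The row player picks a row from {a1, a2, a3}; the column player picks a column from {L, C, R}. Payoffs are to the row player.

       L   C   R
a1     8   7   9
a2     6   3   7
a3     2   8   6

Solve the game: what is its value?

Row minima: a1 → 7, a2 → 3, a3 → 2; maximin = 7.
Column maxima: L → 8, C → 8, R → 9; minimax = 8.
7 ≠ 8, so there is no saddle point; optimal play is mixed.
a2 is strictly dominated by a1, so the row player never plays it.
R is strictly dominated by L (it gives the row player strictly more in every row), so the column player never plays it.
On the remaining 2×2 (a1, a3 vs L, C):
Let the row player play a1 with probability p. Expected payoff against L: 8p + 2(1−p) = 6p + 2; against C: 7p + 8(1−p) = −p + 8.
Setting these equal: 6p + 2 = −p + 8 ⇒ 7p = 6 ⇒ p = 6/7, and the value is (6)·(6/7) + 2 = 50/7.
For the column player: with q = P(L), equating a1's and a3's payoffs gives q + 7 = −6q + 8 ⇒ q = 1/7.

50/7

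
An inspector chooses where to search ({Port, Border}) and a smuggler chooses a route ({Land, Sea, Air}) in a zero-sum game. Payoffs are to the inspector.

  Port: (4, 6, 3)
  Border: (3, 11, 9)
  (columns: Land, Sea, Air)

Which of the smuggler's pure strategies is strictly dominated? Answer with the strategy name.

Land holds the inspector's payoff strictly below Sea in every row: 4 < 6, 3 < 11.
So Sea is strictly dominated for the smuggler.

Sea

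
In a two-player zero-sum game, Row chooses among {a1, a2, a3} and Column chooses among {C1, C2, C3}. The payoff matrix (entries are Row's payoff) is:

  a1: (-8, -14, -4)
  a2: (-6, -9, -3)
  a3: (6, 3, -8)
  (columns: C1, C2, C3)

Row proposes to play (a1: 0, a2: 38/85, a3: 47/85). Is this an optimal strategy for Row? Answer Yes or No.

Against C1 this mix gives (38/85)·(-6) + (47/85)·6 = 54/85.
Against C2 this mix gives (38/85)·(-9) + (47/85)·3 = -201/85.
Against C3 this mix gives (38/85)·(-3) + (47/85)·(-8) = -98/17.
Column will play C3, holding Row to -98/17. Shifting weight toward the row that does better against C3 would raise this floor (the equalizing mix achieves -81/17 against both C3 and C2), so the proposed strategy is not optimal.

No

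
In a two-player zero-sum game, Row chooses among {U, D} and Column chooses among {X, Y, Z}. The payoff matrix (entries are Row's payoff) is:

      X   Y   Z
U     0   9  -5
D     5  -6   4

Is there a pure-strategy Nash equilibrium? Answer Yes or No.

No

Row minima: U → -5, D → -6; maximin = -5.
Column maxima: X → 5, Y → 9, Z → 4; minimax = 4.
-5 ≠ 4, so no pure-strategy equilibrium exists.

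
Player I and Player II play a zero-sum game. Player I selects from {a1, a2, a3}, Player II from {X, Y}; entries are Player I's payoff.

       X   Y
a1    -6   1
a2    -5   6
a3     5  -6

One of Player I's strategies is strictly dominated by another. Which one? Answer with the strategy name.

a1

a2 gives a strictly higher payoff than a1 against every column: -5 > -6, 6 > 1.
So a1 is strictly dominated and Player I never plays it.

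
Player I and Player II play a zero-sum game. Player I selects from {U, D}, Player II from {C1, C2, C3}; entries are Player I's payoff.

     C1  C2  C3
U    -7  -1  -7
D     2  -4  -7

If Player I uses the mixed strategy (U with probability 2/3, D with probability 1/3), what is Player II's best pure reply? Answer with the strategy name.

C3

If Player II plays C1, Player I's expected payoff is (2/3)·(-7) + (1/3)·2 = -4.
If Player II plays C2, Player I's expected payoff is (2/3)·(-1) + (1/3)·(-4) = -2.
If Player II plays C3, Player I's expected payoff is (2/3)·(-7) + (1/3)·(-7) = -7.
Player II minimizes Player I's payoff; the smallest is -7, so the best response is C3.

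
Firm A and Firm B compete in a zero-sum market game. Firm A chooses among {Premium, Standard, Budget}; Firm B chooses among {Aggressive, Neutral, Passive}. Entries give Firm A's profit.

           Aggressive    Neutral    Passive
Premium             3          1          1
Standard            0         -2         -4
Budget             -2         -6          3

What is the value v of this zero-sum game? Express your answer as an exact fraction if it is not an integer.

Row minima: Premium → 1, Standard → -4, Budget → -6; maximin = 1.
Column maxima: Aggressive → 3, Neutral → 1, Passive → 3; minimax = 1.
Since maximin = minimax = 1, there is a saddle point and the value is 1.

1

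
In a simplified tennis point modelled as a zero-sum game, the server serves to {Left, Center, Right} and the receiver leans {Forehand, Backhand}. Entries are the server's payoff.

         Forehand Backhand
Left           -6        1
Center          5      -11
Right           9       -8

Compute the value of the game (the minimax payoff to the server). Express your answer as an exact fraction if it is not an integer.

-13/8

Row minima: Left → -6, Center → -11, Right → -8; maximin = -6.
Column maxima: Forehand → 9, Backhand → 1; minimax = 1.
-6 ≠ 1, so there is no saddle point; optimal play is mixed.
Center is strictly dominated by Right, so the server never plays it.
On the remaining 2×2 (Left, Right vs Forehand, Backhand):
Let the server play Left with probability p. Expected payoff against Forehand: (-6)p + 9(1−p) = −15p + 9; against Backhand: 1p + (-8)(1−p) = 9p − 8.
Setting these equal: −15p + 9 = 9p − 8 ⇒ −24p = -17 ⇒ p = 17/24, and the value is (-15)·(17/24) + 9 = -13/8.
For the receiver: with q = P(Forehand), equating Left's and Right's payoffs gives −7q + 1 = 17q − 8 ⇒ q = 3/8.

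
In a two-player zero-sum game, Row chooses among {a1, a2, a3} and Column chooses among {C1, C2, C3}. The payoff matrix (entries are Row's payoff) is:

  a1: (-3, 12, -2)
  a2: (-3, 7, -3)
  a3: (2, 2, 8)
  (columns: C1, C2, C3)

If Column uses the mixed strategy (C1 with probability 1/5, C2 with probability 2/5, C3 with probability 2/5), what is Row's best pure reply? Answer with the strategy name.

Expected payoff of a1: (1/5)·(-3) + (2/5)·12 + (2/5)·(-2) = 17/5.
Expected payoff of a2: (1/5)·(-3) + (2/5)·7 + (2/5)·(-3) = 1.
Expected payoff of a3: (1/5)·2 + (2/5)·2 + (2/5)·8 = 22/5.
The largest is 22/5, so Row's best response is a3.

a3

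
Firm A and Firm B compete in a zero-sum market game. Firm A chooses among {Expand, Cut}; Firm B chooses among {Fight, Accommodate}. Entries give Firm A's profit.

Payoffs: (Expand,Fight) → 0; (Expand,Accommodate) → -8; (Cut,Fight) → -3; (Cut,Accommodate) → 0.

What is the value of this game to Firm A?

-24/11

Row minima: Expand → -8, Cut → -3; maximin = -3.
Column maxima: Fight → 0, Accommodate → 0; minimax = 0.
-3 ≠ 0, so there is no saddle point; optimal play is mixed.
Let Firm A play Expand with probability p. Expected payoff against Fight: 0p + (-3)(1−p) = 3p − 3; against Accommodate: (-8)p + 0(1−p) = −8p.
Setting these equal: 3p − 3 = −8p ⇒ 11p = 3 ⇒ p = 3/11, and the value is (3)·(3/11) − 3 = -24/11.
For Firm B: with q = P(Fight), equating Expand's and Cut's payoffs gives 8q − 8 = −3q ⇒ q = 8/11.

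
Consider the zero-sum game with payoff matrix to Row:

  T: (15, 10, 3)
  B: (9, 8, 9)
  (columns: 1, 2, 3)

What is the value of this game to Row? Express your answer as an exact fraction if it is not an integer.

33/4

Row minima: T → 3, B → 8; maximin = 8.
Column maxima: 1 → 15, 2 → 10, 3 → 9; minimax = 9.
8 ≠ 9, so there is no saddle point; optimal play is mixed.
1 is strictly dominated by 2 (it gives Row strictly more in every row), so Column never plays it.
On the remaining 2×2 (T, B vs 2, 3):
Let Row play T with probability p. Expected payoff against 2: 10p + 8(1−p) = 2p + 8; against 3: 3p + 9(1−p) = −6p + 9.
Setting these equal: 2p + 8 = −6p + 9 ⇒ 8p = 1 ⇒ p = 1/8, and the value is (2)·(1/8) + 8 = 33/4.
For Column: with q = P(2), equating T's and B's payoffs gives 7q + 3 = −q + 9 ⇒ q = 3/4.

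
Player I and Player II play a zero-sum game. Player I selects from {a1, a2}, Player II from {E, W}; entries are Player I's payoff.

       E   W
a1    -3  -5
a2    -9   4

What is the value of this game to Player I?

-19/5

Row minima: a1 → -5, a2 → -9; maximin = -5.
Column maxima: E → -3, W → 4; minimax = -3.
-5 ≠ -3, so there is no saddle point; optimal play is mixed.
Let Player I play a1 with probability p. Expected payoff against E: (-3)p + (-9)(1−p) = 6p − 9; against W: (-5)p + 4(1−p) = −9p + 4.
Setting these equal: 6p − 9 = −9p + 4 ⇒ 15p = 13 ⇒ p = 13/15, and the value is (6)·(13/15) − 9 = -19/5.
For Player II: with q = P(E), equating a1's and a2's payoffs gives 2q − 5 = −13q + 4 ⇒ q = 3/5.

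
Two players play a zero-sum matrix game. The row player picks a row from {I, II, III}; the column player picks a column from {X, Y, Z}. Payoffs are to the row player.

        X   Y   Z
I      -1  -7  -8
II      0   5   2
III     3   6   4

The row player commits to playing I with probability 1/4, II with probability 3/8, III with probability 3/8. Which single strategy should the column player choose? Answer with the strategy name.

Z

If the column player plays X, the row player's expected payoff is (1/4)·(-1) + (3/8)·0 + (3/8)·3 = 7/8.
If the column player plays Y, the row player's expected payoff is (1/4)·(-7) + (3/8)·5 + (3/8)·6 = 19/8.
If the column player plays Z, the row player's expected payoff is (1/4)·(-8) + (3/8)·2 + (3/8)·4 = 1/4.
The column player minimizes the row player's payoff; the smallest is 1/4, so the best response is Z.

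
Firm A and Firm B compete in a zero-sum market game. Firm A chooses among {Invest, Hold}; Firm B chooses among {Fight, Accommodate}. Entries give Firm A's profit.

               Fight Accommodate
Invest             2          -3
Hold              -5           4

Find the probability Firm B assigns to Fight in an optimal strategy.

1/2

Row minima: Invest → -3, Hold → -5; maximin = -3.
Column maxima: Fight → 2, Accommodate → 4; minimax = 2.
-3 ≠ 2, so there is no saddle point; optimal play is mixed.
Let Firm A play Invest with probability p. Expected payoff against Fight: 2p + (-5)(1−p) = 7p − 5; against Accommodate: (-3)p + 4(1−p) = −7p + 4.
Setting these equal: 7p − 5 = −7p + 4 ⇒ 14p = 9 ⇒ p = 9/14, and the value is (7)·(9/14) − 5 = -1/2.
For Firm B: with q = P(Fight), equating Invest's and Hold's payoffs gives 5q − 3 = −9q + 4 ⇒ q = 1/2.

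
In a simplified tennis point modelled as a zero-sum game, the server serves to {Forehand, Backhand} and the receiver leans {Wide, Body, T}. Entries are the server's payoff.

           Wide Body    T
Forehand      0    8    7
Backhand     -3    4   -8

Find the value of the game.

Row minima: Forehand → 0, Backhand → -8; maximin = 0.
Column maxima: Wide → 0, Body → 8, T → 7; minimax = 0.
Since maximin = minimax = 0, there is a saddle point and the value is 0.

0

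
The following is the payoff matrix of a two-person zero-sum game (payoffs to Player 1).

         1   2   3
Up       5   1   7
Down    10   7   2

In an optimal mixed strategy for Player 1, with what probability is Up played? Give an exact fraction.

Row minima: Up → 1, Down → 2; maximin = 2.
Column maxima: 1 → 10, 2 → 7, 3 → 7; minimax = 7.
2 ≠ 7, so there is no saddle point; optimal play is mixed.
1 is strictly dominated by 2 (it gives Player 1 strictly more in every row), so Player 2 never plays it.
On the remaining 2×2 (Up, Down vs 2, 3):
Let Player 1 play Up with probability p. Expected payoff against 2: 1p + 7(1−p) = −6p + 7; against 3: 7p + 2(1−p) = 5p + 2.
Setting these equal: −6p + 7 = 5p + 2 ⇒ −11p = -5 ⇒ p = 5/11, and the value is (-6)·(5/11) + 7 = 47/11.
For Player 2: with q = P(2), equating Up's and Down's payoffs gives −6q + 7 = 5q + 2 ⇒ q = 5/11.

5/11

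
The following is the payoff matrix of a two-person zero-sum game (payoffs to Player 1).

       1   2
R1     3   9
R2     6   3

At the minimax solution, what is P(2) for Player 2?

Row minima: R1 → 3, R2 → 3; maximin = 3.
Column maxima: 1 → 6, 2 → 9; minimax = 6.
3 ≠ 6, so there is no saddle point; optimal play is mixed.
Let Player 1 play R1 with probability p. Expected payoff against 1: 3p + 6(1−p) = −3p + 6; against 2: 9p + 3(1−p) = 6p + 3.
Setting these equal: −3p + 6 = 6p + 3 ⇒ −9p = -3 ⇒ p = 1/3, and the value is (-3)·(1/3) + 6 = 5.
For Player 2: with q = P(1), equating R1's and R2's payoffs gives −6q + 9 = 3q + 3 ⇒ q = 2/3.

1/3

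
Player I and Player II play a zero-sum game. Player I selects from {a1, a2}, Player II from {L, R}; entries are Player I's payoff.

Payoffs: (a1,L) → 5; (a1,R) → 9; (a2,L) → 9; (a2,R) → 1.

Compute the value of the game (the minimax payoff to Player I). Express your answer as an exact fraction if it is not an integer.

19/3

Row minima: a1 → 5, a2 → 1; maximin = 5.
Column maxima: L → 9, R → 9; minimax = 9.
5 ≠ 9, so there is no saddle point; optimal play is mixed.
Let Player I play a1 with probability p. Expected payoff against L: 5p + 9(1−p) = −4p + 9; against R: 9p + 1(1−p) = 8p + 1.
Setting these equal: −4p + 9 = 8p + 1 ⇒ −12p = -8 ⇒ p = 2/3, and the value is (-4)·(2/3) + 9 = 19/3.
For Player II: with q = P(L), equating a1's and a2's payoffs gives −4q + 9 = 8q + 1 ⇒ q = 2/3.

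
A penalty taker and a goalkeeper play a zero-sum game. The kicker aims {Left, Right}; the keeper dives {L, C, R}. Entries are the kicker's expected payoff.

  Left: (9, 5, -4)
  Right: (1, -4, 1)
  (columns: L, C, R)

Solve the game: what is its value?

Row minima: Left → -4, Right → -4; maximin = -4.
Column maxima: L → 9, C → 5, R → 1; minimax = 1.
-4 ≠ 1, so there is no saddle point; optimal play is mixed.
L is strictly dominated by C (it gives the kicker strictly more in every row), so the keeper never plays it.
On the remaining 2×2 (Left, Right vs C, R):
Let the kicker play Left with probability p. Expected payoff against C: 5p + (-4)(1−p) = 9p − 4; against R: (-4)p + 1(1−p) = −5p + 1.
Setting these equal: 9p − 4 = −5p + 1 ⇒ 14p = 5 ⇒ p = 5/14, and the value is (9)·(5/14) − 4 = -11/14.
For the keeper: with q = P(C), equating Left's and Right's payoffs gives 9q − 4 = −5q + 1 ⇒ q = 5/14.

-11/14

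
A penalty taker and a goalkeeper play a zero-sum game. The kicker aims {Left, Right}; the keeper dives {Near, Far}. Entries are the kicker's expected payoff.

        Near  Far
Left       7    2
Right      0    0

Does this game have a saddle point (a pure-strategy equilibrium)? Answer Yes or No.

Row minima: Left → 2, Right → 0; maximin = 2.
Column maxima: Near → 7, Far → 2; minimax = 2.
maximin = minimax = 2, so a saddle point exists.

Yes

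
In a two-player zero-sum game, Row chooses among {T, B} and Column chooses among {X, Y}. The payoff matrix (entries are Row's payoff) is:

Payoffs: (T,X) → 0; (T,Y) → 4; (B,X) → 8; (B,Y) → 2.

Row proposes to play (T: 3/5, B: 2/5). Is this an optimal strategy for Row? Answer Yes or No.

Against X this mix gives (3/5)·0 + (2/5)·8 = 16/5.
Against Y this mix gives (3/5)·4 + (2/5)·2 = 16/5.
All of Column's active replies (X, Y) yield 16/5, and no column does worse for Row. The mix makes Column indifferent and guarantees 16/5, so it is optimal.

Yes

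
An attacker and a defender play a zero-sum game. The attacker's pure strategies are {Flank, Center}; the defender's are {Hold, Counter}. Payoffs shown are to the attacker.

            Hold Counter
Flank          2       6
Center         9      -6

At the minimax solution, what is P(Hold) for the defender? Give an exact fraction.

12/19

Row minima: Flank → 2, Center → -6; maximin = 2.
Column maxima: Hold → 9, Counter → 6; minimax = 6.
2 ≠ 6, so there is no saddle point; optimal play is mixed.
Let the attacker play Flank with probability p. Expected payoff against Hold: 2p + 9(1−p) = −7p + 9; against Counter: 6p + (-6)(1−p) = 12p − 6.
Setting these equal: −7p + 9 = 12p − 6 ⇒ −19p = -15 ⇒ p = 15/19, and the value is (-7)·(15/19) + 9 = 66/19.
For the defender: with q = P(Hold), equating Flank's and Center's payoffs gives −4q + 6 = 15q − 6 ⇒ q = 12/19.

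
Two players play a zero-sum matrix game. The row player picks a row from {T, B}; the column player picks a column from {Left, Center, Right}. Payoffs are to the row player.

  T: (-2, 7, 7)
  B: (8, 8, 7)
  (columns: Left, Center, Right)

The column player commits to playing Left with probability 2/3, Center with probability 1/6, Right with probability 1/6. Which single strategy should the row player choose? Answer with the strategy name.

B

Expected payoff of T: (2/3)·(-2) + (1/6)·7 + (1/6)·7 = 1.
Expected payoff of B: (2/3)·8 + (1/6)·8 + (1/6)·7 = 47/6.
The largest is 47/6, so the row player's best response is B.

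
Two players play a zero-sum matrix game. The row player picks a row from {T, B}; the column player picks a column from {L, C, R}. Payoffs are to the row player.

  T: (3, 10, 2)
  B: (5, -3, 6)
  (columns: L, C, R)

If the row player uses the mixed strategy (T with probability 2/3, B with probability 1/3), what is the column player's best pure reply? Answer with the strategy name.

If the column player plays L, the row player's expected payoff is (2/3)·3 + (1/3)·5 = 11/3.
If the column player plays C, the row player's expected payoff is (2/3)·10 + (1/3)·(-3) = 17/3.
If the column player plays R, the row player's expected payoff is (2/3)·2 + (1/3)·6 = 10/3.
The column player minimizes the row player's payoff; the smallest is 10/3, so the best response is R.

R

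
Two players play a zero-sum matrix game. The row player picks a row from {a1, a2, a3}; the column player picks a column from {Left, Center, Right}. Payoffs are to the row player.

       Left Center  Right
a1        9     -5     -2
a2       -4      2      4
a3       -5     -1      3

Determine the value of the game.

-1/10

Row minima: a1 → -5, a2 → -4, a3 → -5; maximin = -4.
Column maxima: Left → 9, Center → 2, Right → 4; minimax = 2.
-4 ≠ 2, so there is no saddle point; optimal play is mixed.
a3 is strictly dominated by a2, so the row player never plays it.
Right is strictly dominated by Center (it gives the row player strictly more in every row), so the column player never plays it.
On the remaining 2×2 (a1, a2 vs Left, Center):
Let the row player play a1 with probability p. Expected payoff against Left: 9p + (-4)(1−p) = 13p − 4; against Center: (-5)p + 2(1−p) = −7p + 2.
Setting these equal: 13p − 4 = −7p + 2 ⇒ 20p = 6 ⇒ p = 3/10, and the value is (13)·(3/10) − 4 = -1/10.
For the column player: with q = P(Left), equating a1's and a2's payoffs gives 14q − 5 = −6q + 2 ⇒ q = 7/20.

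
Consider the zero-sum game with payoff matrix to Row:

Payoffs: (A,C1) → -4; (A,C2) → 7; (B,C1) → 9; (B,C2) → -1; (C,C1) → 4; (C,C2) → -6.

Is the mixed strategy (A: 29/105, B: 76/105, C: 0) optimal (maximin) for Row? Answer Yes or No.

Against C1 this mix gives (29/105)·(-4) + (76/105)·9 = 568/105.
Against C2 this mix gives (29/105)·7 + (76/105)·(-1) = 127/105.
Column will play C2, holding Row to 127/105. Shifting weight toward the row that does better against C2 would raise this floor (the equalizing mix achieves 59/21 against both C2 and C1), so the proposed strategy is not optimal.

No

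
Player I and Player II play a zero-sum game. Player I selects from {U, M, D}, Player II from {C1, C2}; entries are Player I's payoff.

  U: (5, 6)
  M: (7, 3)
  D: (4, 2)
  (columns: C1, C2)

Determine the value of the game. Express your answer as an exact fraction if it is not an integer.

Row minima: U → 5, M → 3, D → 2; maximin = 5.
Column maxima: C1 → 7, C2 → 6; minimax = 6.
5 ≠ 6, so there is no saddle point; optimal play is mixed.
D is strictly dominated by U, so Player I never plays it.
On the remaining 2×2 (U, M vs C1, C2):
Let Player I play U with probability p. Expected payoff against C1: 5p + 7(1−p) = −2p + 7; against C2: 6p + 3(1−p) = 3p + 3.
Setting these equal: −2p + 7 = 3p + 3 ⇒ −5p = -4 ⇒ p = 4/5, and the value is (-2)·(4/5) + 7 = 27/5.
For Player II: with q = P(C1), equating U's and M's payoffs gives −q + 6 = 4q + 3 ⇒ q = 3/5.

27/5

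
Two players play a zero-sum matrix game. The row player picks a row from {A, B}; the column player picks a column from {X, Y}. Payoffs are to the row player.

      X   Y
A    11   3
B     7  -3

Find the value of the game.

3

Row minima: A → 3, B → -3; maximin = 3.
Column maxima: X → 11, Y → 3; minimax = 3.
Since maximin = minimax = 3, there is a saddle point and the value is 3.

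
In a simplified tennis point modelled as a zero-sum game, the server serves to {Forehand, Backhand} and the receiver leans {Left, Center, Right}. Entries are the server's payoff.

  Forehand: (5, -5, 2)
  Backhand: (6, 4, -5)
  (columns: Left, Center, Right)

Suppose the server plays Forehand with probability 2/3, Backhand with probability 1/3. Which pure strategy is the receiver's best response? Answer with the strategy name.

If the receiver plays Left, the server's expected payoff is (2/3)·5 + (1/3)·6 = 16/3.
If the receiver plays Center, the server's expected payoff is (2/3)·(-5) + (1/3)·4 = -2.
If the receiver plays Right, the server's expected payoff is (2/3)·2 + (1/3)·(-5) = -1/3.
The receiver minimizes the server's payoff; the smallest is -2, so the best response is Center.

Center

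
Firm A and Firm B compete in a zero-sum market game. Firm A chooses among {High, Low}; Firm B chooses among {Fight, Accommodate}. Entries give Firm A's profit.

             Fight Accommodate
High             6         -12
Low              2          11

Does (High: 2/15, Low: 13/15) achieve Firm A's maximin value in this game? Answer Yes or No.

No

Against Fight this mix gives (2/15)·6 + (13/15)·2 = 38/15.
Against Accommodate this mix gives (2/15)·(-12) + (13/15)·11 = 119/15.
Firm B will play Fight, holding Firm A to 38/15. Shifting weight toward the row that does better against Fight would raise this floor (the equalizing mix achieves 10/3 against both Fight and Accommodate), so the proposed strategy is not optimal.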